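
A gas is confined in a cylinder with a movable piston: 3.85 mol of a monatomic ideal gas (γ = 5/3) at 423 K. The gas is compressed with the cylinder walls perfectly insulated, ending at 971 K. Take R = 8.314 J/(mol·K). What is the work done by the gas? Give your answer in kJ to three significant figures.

W ≈ -26.3 kJ

Adiabatic ⇒ Q = 0, so W_by = −ΔU = nCᵥ(T₁ − T₂).
Cᵥ = 3R/2 = 12.47 J/(mol·K).
W = (3.85)(12.47)(423 − 971) = -26311 J.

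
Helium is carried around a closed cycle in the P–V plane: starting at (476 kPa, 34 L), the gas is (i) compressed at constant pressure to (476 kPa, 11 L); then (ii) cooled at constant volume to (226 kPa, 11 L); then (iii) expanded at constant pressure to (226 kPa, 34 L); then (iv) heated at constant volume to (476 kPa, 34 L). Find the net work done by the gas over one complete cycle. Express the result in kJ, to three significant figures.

W_net ≈ -5.75 kJ

Constant-volume legs do no work.
W(i) = (476)(11 − 34) = -10948 J; W(iii) = (226)(34 − 11) = 5198 J.
W_net = -10948 + 5198 = -5750 J (the counter-clockwise enclosed area).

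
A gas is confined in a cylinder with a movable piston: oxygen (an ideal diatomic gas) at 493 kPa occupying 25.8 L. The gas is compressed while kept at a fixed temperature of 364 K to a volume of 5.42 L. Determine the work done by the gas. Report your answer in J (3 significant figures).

W ≈ -19800 J

Isothermal: W = nRT ln(V₂/V₁) = P₁V₁ ln(V₂/V₁).
P₁V₁ = (493 kPa)(25.8 L) = 12719 J.
W = 12719 × ln(5.42/25.8) = 12719 × -1.56
W_by_gas = -19846 J.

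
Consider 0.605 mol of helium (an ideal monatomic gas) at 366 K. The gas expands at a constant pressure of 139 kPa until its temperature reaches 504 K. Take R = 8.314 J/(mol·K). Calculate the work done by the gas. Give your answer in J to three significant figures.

Isobaric: W = P ΔV = nR ΔT.
W = (0.605)(8.314)(504 − 366) = 694.1 J.

W ≈ 694 J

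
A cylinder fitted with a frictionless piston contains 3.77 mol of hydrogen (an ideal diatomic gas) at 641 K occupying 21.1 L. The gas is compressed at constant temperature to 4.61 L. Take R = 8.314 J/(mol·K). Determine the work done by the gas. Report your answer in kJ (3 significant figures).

Isothermal: W = nRT ln(V₂/V₁).
W = (3.77)(8.314)(641) × ln(4.61/21.1)
  = 20091 × -1.521
W_by_gas = -30560 J.

W ≈ -30.6 kJ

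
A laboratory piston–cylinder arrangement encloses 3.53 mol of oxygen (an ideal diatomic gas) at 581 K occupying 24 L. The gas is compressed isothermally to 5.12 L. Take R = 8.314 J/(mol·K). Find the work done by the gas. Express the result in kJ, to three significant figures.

Isothermal: W = nRT ln(V₂/V₁).
W = (3.53)(8.314)(581) × ln(5.12/24)
  = 17051 × -1.545
W_by_gas = -26343 J.

W ≈ -26.3 kJ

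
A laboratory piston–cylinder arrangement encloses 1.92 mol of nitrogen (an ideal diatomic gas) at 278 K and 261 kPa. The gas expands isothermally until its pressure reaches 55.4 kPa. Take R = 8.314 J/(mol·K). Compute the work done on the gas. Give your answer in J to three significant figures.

W ≈ -6880 J

Isothermal process: W = nRT ln(V₂/V₁) = nRT ln(P₁/P₂).
W = (1.92)(8.314)(278) × ln(261/55.4)
  = 4438 × ln(4.711) = 4438 × 1.55
W_by_gas = 6878 J; work on gas = −W_by = -6878 J.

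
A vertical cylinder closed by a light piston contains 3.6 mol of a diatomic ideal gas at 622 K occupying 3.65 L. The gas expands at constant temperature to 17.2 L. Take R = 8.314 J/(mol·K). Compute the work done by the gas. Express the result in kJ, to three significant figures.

W ≈ 28.9 kJ

Isothermal: W = nRT ln(V₂/V₁).
W = (3.6)(8.314)(622) × ln(17.2/3.65)
  = 18617 × 1.55
W_by_gas = 28859 J.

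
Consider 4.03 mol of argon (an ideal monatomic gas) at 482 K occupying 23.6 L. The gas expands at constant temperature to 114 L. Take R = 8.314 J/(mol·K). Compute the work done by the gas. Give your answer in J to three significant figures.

W ≈ 25400 J

Isothermal: W = nRT ln(V₂/V₁).
W = (4.03)(8.314)(482) × ln(114/23.6)
  = 16150 × 1.575
W_by_gas = 25435 J.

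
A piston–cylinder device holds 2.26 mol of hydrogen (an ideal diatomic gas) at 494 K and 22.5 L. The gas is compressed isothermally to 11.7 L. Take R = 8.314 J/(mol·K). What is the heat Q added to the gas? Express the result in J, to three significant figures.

Isothermal ⇒ ΔU = 0, so Q = W = nRT ln(V₂/V₁).
Q = (2.26)(8.314)(494) ln(11.7/22.5) = 9282 × -0.6539 = -6070 J.

Q ≈ -6070 J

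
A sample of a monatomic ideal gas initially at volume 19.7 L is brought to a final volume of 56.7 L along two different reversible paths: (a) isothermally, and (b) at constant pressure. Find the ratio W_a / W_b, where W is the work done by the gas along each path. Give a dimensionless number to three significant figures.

Path (a) isothermal: W = P₁V₁ ln(V₂/V₁) → W_a/(P₁V₁) = 1.057.
Path (b) isobaric: W = P₁(V₂ − V₁) → W_b/(P₁V₁) = 1.878.
W_a / W_b = 1.057 / 1.878 = 0.5629.

W_a / W_b ≈ 0.563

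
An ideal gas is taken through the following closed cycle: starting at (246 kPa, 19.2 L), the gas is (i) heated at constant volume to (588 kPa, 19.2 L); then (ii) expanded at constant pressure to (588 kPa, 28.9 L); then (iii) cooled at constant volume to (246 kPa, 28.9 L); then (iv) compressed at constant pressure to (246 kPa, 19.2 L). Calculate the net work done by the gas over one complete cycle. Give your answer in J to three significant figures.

W_net ≈ 3320 J

Constant-volume legs do no work.
W(ii) = (588)(28.9 − 19.2) = 5704 J; W(iv) = (246)(19.2 − 28.9) = -2386 J.
W_net = 5704 − 2386 = 3317 J (the clockwise enclosed area).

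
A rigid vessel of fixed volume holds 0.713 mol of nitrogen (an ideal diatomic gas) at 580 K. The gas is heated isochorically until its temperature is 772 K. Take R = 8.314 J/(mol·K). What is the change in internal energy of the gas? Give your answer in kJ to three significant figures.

Constant volume ⇒ W = 0, so Q = ΔU = nCᵥΔT with Cᵥ = 5R/2 = 20.79 J/(mol·K).
ΔU = (0.713)(20.79)(772 − 580) = 2845 J.

ΔU ≈ 2.85 kJ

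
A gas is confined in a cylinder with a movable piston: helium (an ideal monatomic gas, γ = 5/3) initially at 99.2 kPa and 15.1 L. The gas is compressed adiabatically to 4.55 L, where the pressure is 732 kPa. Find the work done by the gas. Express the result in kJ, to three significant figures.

Adiabatic: W = (P₁V₁ − P₂V₂)/(γ − 1) with γ = 5/3.
P₁V₁ = 1498 J, P₂V₂ = 3331 J.
W = (1498 − 3331) / 0.6667 = -2749 J.

W ≈ -2.75 kJ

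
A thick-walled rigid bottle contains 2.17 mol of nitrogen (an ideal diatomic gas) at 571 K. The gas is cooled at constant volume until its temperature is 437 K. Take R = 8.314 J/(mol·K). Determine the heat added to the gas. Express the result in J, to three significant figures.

Constant volume ⇒ W = 0, so Q = ΔU = nCᵥΔT with Cᵥ = 5R/2 = 20.79 J/(mol·K).
ΔU = (2.17)(20.79)(437 − 571) = -6044 J.

Q ≈ -6040 J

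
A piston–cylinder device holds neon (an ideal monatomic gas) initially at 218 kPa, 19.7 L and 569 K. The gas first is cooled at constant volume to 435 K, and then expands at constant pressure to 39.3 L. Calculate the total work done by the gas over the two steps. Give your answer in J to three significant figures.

Step 1 (isochoric): W = 0 (constant volume).
After step 1: P = 166.7 kPa (V unchanged).
Step 2 (isobaric): W = PΔV = (166.7 kPa)(39.3 − 19.7 L) = 3267 J.
W_total = 0 + 3267 = 3267 J.

W_total ≈ 3270 J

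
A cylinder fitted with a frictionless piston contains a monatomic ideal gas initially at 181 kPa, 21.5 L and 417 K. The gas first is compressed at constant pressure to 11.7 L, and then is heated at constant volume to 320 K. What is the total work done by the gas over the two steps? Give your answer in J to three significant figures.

Step 1 (isobaric): W = PΔV = (181 kPa)(11.7 − 21.5 L) = -1774 J.
Step 2 (isochoric): W = 0 (constant volume).
W_total = -1774 + 0 = -1774 J.

W_total ≈ -1770 J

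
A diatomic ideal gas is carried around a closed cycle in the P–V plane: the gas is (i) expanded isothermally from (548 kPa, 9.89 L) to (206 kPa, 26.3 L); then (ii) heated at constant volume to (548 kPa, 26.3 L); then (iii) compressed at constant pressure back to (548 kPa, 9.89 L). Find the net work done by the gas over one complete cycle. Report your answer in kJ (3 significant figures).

W_net ≈ -3.69 kJ

Leg (i): W = PᵢVᵢ ln(V_f/Vᵢ) = (5420) ln(26.3/9.89) = 5301 J.
Leg (ii): W = 0.
Leg (iii): W = PΔV = (548)(9.89 − 26.3) = -8993 J.
W_net = 5301 − 8993 = -3692 J.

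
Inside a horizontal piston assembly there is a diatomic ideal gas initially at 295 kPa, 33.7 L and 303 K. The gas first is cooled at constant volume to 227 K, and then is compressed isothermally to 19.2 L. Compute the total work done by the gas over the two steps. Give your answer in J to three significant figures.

Step 1 (isochoric): W = 0 (constant volume).
After step 1: P = 221 kPa (V unchanged).
Step 2 (isothermal): W = P₁V₁ ln(V₂/V₁) = (7448) ln(19.2/33.7) = -4190 J.
W_total = 0 − 4190 = -4190 J.

W_total ≈ -4190 J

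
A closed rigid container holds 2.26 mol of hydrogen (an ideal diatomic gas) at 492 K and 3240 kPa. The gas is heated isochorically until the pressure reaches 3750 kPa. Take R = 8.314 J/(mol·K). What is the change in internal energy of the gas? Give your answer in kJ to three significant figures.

ΔU ≈ 3.64 kJ

Constant volume ⇒ W = 0, so Q = ΔU = nCᵥΔT with Cᵥ = 5R/2 = 20.79 J/(mol·K).
At constant V, T₂/T₁ = P₂/P₁ ⇒ ΔT = T₁(P₂/P₁ − 1) = 492·(3750/3240 − 1) = 77.44 K.
ΔU = (2.26)(20.79)(77.44) = 3638 J.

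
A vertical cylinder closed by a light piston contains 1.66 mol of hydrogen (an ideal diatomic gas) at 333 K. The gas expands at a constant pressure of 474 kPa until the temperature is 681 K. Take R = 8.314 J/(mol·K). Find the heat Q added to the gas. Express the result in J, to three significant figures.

Isobaric: W = nRΔT = (1.66)(8.314)(348) = 4803 J.
ΔU = nCᵥΔT with Cᵥ = 5R/2: ΔU = (1.66)(20.79)(348) = 12007 J.
Q = ΔU + W = 12007 + 4803 = 16810 J.

Q ≈ 16800 J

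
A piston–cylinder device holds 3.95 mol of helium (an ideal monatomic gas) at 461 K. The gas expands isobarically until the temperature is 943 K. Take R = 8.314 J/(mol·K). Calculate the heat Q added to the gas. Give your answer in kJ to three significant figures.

Isobaric: W = nRΔT = (3.95)(8.314)(482) = 15829 J.
ΔU = nCᵥΔT with Cᵥ = 3R/2: ΔU = (3.95)(12.47)(482) = 23744 J.
Q = ΔU + W = 23744 + 15829 = 39573 J.

Q ≈ 39.6 kJ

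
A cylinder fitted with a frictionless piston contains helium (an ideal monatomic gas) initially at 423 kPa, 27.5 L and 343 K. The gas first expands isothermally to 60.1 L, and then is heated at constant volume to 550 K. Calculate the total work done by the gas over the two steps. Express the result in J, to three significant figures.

W_total ≈ 9090 J

Step 1 (isothermal): W = P₁V₁ ln(V₂/V₁) = (11632) ln(60.1/27.5) = 9095 J.
Step 2 (isochoric): W = 0 (constant volume).
W_total = 9095 + 0 = 9095 J.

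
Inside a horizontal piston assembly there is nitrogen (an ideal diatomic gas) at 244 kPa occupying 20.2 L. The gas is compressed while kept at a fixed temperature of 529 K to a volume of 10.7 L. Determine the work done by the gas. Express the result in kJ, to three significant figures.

W ≈ -3.13 kJ

Isothermal: W = nRT ln(V₂/V₁) = P₁V₁ ln(V₂/V₁).
P₁V₁ = (244 kPa)(20.2 L) = 4929 J.
W = 4929 × ln(10.7/20.2) = 4929 × -0.6354
W_by_gas = -3132 J.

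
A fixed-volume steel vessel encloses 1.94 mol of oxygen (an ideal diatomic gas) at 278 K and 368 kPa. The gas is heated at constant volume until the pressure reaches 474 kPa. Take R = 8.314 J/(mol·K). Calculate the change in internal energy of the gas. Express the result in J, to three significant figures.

ΔU ≈ 3230 J

Constant volume ⇒ W = 0, so Q = ΔU = nCᵥΔT with Cᵥ = 5R/2 = 20.79 J/(mol·K).
At constant V, T₂/T₁ = P₂/P₁ ⇒ ΔT = T₁(P₂/P₁ − 1) = 278·(474/368 − 1) = 80.08 K.
ΔU = (1.94)(20.79)(80.08) = 3229 J.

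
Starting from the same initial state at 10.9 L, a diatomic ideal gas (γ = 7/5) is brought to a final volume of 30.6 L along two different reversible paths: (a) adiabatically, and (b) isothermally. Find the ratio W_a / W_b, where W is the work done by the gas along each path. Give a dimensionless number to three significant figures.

Path (a) adiabatic: W = P₁V₁(1 − (V₁/V₂)^(γ−1))/(γ−1) → W_a/(P₁V₁) = 0.8457.
Path (b) isothermal: W = P₁V₁ ln(V₂/V₁) → W_b/(P₁V₁) = 1.032.
W_a / W_b = 0.8457 / 1.032 = 0.8193.

W_a / W_b ≈ 0.819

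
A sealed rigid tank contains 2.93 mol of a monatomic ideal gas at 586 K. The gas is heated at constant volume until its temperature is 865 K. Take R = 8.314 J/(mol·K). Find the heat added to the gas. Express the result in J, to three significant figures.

Constant volume ⇒ W = 0, so Q = ΔU = nCᵥΔT with Cᵥ = 3R/2 = 12.47 J/(mol·K).
ΔU = (2.93)(12.47)(865 − 586) = 10195 J.

Q ≈ 10200 J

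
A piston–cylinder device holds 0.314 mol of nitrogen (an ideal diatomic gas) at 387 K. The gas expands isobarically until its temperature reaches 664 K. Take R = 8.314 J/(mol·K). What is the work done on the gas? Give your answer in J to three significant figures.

W ≈ -723 J

Isobaric: W = P ΔV = nR ΔT.
W = (0.314)(8.314)(664 − 387) = 723.1 J.
Work on gas = −W_by = -723.1 J.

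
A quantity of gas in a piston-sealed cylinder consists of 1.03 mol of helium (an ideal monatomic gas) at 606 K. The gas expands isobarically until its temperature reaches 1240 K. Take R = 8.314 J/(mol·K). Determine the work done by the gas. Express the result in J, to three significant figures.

W ≈ 5430 J

Isobaric: W = P ΔV = nR ΔT.
W = (1.03)(8.314)(1240 − 606) = 5429 J.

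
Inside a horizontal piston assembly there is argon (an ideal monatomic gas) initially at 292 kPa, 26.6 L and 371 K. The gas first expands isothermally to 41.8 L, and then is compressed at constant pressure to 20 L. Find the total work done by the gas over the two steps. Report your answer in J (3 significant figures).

Step 1 (isothermal): W = P₁V₁ ln(V₂/V₁) = (7767) ln(41.8/26.6) = 3511 J.
After step 1: P = 185.8 kPa, V = 41.8 L, T = 371 K.
Step 2 (isobaric): W = PΔV = (185.8 kPa)(20 − 41.8 L) = -4051 J.
W_total = 3511 − 4051 = -540.2 J.

W_total ≈ -540 J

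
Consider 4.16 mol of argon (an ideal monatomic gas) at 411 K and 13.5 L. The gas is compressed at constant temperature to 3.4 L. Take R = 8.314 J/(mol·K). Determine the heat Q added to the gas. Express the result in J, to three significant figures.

Q ≈ -19600 J

Isothermal ⇒ ΔU = 0, so Q = W = nRT ln(V₂/V₁).
Q = (4.16)(8.314)(411) ln(3.4/13.5) = 14215 × -1.379 = -19601 J.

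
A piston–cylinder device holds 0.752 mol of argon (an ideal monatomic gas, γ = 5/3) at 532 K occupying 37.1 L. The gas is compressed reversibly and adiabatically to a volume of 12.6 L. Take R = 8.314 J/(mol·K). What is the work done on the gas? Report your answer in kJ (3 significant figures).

Adiabatic: TV^(γ−1) = const with γ = 5/3.
T₂ = T₁ (V₁/V₂)^(γ−1) = 532 × (37.1/12.6)^0.667 = 532 × 2.054 = 1093 K.
W_by = nCᵥ(T₁ − T₂) = (0.752)(12.47)(532 − 1093) = -5260 J.
Work on gas = −W_by = 5260 J.

W ≈ 5.26 kJ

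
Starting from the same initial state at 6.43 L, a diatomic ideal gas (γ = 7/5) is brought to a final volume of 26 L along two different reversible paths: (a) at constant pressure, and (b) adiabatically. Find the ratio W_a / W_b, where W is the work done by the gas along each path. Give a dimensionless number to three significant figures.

Path (a) isobaric: W = P₁(V₂ − V₁) → W_a/(P₁V₁) = 3.044.
Path (b) adiabatic: W = P₁V₁(1 − (V₁/V₂)^(γ−1))/(γ−1) → W_b/(P₁V₁) = 1.07.
W_a / W_b = 3.044 / 1.07 = 2.844.

W_a / W_b ≈ 2.84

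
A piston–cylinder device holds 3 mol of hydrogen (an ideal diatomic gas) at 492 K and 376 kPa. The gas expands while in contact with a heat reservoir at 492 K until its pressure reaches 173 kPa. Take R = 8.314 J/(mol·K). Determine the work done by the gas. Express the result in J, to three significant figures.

W ≈ 9530 J

Isothermal process: W = nRT ln(V₂/V₁) = nRT ln(P₁/P₂).
W = (3)(8.314)(492) × ln(376/173)
  = 12271 × ln(2.173) = 12271 × 0.7763
W_by_gas = 9526 J.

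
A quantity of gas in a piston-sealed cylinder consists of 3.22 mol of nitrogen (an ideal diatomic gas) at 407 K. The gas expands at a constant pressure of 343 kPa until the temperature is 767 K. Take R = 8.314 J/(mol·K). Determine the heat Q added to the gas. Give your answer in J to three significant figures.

Isobaric: W = nRΔT = (3.22)(8.314)(360) = 9638 J.
ΔU = nCᵥΔT with Cᵥ = 5R/2: ΔU = (3.22)(20.79)(360) = 24094 J.
Q = ΔU + W = 24094 + 9638 = 33732 J.

Q ≈ 33700 J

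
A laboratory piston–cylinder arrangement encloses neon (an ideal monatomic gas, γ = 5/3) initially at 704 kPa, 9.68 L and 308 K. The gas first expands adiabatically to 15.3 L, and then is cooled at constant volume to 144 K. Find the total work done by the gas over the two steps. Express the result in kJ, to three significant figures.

Step 1 (adiabatic): W = (P₁V₁ − P₂V₂)/(γ−1) = (6815 − 5022)/0.667 = 2689 J.
Step 2 (isochoric): W = 0 (constant volume).
W_total = 2689 + 0 = 2689 J.

W_total ≈ 2.69 kJ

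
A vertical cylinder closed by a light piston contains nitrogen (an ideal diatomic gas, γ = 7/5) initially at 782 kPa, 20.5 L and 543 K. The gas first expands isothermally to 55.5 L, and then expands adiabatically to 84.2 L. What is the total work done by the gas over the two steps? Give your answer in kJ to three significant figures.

W_total ≈ 22.1 kJ

Step 1 (isothermal): W = P₁V₁ ln(V₂/V₁) = (16031) ln(55.5/20.5) = 15966 J.
After step 1: P = 288.8 kPa, V = 55.5 L, T = 543 K.
Step 2 (adiabatic): W = (P₁V₁ − P₂V₂)/(γ−1) = (16031 − 13569)/0.4 = 6155 J.
W_total = 15966 + 6155 = 22121 J.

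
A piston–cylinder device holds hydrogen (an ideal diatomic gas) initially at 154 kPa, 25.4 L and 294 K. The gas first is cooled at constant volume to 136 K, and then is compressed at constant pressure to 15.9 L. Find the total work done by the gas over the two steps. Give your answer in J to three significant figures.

Step 1 (isochoric): W = 0 (constant volume).
After step 1: P = 71.24 kPa (V unchanged).
Step 2 (isobaric): W = PΔV = (71.24 kPa)(15.9 − 25.4 L) = -676.8 J.
W_total = 0 − 676.8 = -676.8 J.

W_total ≈ -677 J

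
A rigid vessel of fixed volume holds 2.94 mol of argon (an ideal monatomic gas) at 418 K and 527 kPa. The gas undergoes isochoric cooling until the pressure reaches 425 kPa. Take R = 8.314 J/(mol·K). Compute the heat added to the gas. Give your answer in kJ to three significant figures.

Q ≈ -2.97 kJ

Constant volume ⇒ W = 0, so Q = ΔU = nCᵥΔT with Cᵥ = 3R/2 = 12.47 J/(mol·K).
At constant V, T₂/T₁ = P₂/P₁ ⇒ ΔT = T₁(P₂/P₁ − 1) = 418·(425/527 − 1) = -80.9 K.
ΔU = (2.94)(12.47)(-80.9) = -2966 J.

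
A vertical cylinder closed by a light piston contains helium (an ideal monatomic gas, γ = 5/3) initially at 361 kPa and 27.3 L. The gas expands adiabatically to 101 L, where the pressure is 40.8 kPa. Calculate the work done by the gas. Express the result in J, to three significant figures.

Adiabatic: W = (P₁V₁ − P₂V₂)/(γ − 1) with γ = 5/3.
P₁V₁ = 9855 J, P₂V₂ = 4121 J.
W = (9855 − 4121) / 0.6667 = 8602 J.

W ≈ 8600 J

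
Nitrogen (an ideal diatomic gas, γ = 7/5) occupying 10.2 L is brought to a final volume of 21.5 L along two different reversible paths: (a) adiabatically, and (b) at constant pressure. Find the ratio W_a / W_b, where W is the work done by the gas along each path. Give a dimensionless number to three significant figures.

Path (a) adiabatic: W = P₁V₁(1 − (V₁/V₂)^(γ−1))/(γ−1) → W_a/(P₁V₁) = 0.6447.
Path (b) isobaric: W = P₁(V₂ − V₁) → W_b/(P₁V₁) = 1.108.
W_a / W_b = 0.6447 / 1.108 = 0.582.

W_a / W_b ≈ 0.582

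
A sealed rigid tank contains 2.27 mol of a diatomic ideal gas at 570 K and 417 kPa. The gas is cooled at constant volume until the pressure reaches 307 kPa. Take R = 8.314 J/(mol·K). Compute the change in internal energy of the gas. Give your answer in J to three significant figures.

ΔU ≈ -7090 J

Constant volume ⇒ W = 0, so Q = ΔU = nCᵥΔT with Cᵥ = 5R/2 = 20.79 J/(mol·K).
At constant V, T₂/T₁ = P₂/P₁ ⇒ ΔT = T₁(P₂/P₁ − 1) = 570·(307/417 − 1) = -150.4 K.
ΔU = (2.27)(20.79)(-150.4) = -7094 J.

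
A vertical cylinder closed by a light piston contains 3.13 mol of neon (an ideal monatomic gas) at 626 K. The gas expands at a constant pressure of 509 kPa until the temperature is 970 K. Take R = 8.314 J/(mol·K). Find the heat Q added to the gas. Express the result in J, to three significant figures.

Isobaric: W = nRΔT = (3.13)(8.314)(344) = 8952 J.
ΔU = nCᵥΔT with Cᵥ = 3R/2: ΔU = (3.13)(12.47)(344) = 13428 J.
Q = ΔU + W = 13428 + 8952 = 22380 J.

Q ≈ 22400 J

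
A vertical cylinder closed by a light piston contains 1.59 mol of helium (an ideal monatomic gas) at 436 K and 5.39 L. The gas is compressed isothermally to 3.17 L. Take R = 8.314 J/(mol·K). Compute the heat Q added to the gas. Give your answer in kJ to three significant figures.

Q ≈ -3.06 kJ

Isothermal ⇒ ΔU = 0, so Q = W = nRT ln(V₂/V₁).
Q = (1.59)(8.314)(436) ln(3.17/5.39) = 5764 × -0.5308 = -3059 J.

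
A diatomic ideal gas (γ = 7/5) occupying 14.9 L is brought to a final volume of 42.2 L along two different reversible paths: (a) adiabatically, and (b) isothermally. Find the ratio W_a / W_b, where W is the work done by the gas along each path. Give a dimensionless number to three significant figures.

Path (a) adiabatic: W = P₁V₁(1 − (V₁/V₂)^(γ−1))/(γ−1) → W_a/(P₁V₁) = 0.8515.
Path (b) isothermal: W = P₁V₁ ln(V₂/V₁) → W_b/(P₁V₁) = 1.041.
W_a / W_b = 0.8515 / 1.041 = 0.8179.

W_a / W_b ≈ 0.818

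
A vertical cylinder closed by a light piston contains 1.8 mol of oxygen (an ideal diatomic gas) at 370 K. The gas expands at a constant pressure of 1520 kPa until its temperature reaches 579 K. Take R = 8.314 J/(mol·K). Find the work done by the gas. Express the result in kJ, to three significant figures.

Isobaric: W = P ΔV = nR ΔT.
W = (1.8)(8.314)(579 − 370) = 3128 J.

W ≈ 3.13 kJ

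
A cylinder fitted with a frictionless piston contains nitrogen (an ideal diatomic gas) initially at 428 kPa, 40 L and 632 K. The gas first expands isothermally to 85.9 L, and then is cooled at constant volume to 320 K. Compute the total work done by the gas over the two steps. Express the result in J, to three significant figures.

W_total ≈ 13100 J

Step 1 (isothermal): W = P₁V₁ ln(V₂/V₁) = (17120) ln(85.9/40) = 13085 J.
Step 2 (isochoric): W = 0 (constant volume).
W_total = 13085 + 0 = 13085 J.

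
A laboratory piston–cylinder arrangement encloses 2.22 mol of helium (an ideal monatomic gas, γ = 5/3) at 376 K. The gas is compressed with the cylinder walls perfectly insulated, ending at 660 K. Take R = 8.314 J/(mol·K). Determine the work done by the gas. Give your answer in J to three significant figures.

W ≈ -7860 J

Adiabatic ⇒ Q = 0, so W_by = −ΔU = nCᵥ(T₁ − T₂).
Cᵥ = 3R/2 = 12.47 J/(mol·K).
W = (2.22)(12.47)(376 − 660) = -7863 J.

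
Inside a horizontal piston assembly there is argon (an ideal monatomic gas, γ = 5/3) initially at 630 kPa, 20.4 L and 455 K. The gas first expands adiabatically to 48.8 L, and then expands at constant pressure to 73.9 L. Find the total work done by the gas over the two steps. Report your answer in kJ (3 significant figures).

W_total ≈ 12.2 kJ

Step 1 (adiabatic): W = (P₁V₁ − P₂V₂)/(γ−1) = (12852 − 7185)/0.667 = 8500 J.
After step 1: P = 147.2 kPa, V = 48.8 L, T = 254.4 K.
Step 2 (isobaric): W = PΔV = (147.2 kPa)(73.9 − 48.8 L) = 3696 J.
W_total = 8500 + 3696 = 12196 J.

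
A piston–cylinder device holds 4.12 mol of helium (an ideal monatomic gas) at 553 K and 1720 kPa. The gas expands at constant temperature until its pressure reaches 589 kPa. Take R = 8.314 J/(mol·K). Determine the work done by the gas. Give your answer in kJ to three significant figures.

W ≈ 20.3 kJ

Isothermal process: W = nRT ln(V₂/V₁) = nRT ln(P₁/P₂).
W = (4.12)(8.314)(553) × ln(1720/589)
  = 18942 × ln(2.92) = 18942 × 1.072
W_by_gas = 20300 J.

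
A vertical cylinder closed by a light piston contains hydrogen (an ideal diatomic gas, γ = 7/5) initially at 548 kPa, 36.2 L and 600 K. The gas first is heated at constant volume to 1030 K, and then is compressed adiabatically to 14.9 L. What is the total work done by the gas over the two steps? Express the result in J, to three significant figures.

Step 1 (isochoric): W = 0 (constant volume).
After step 1: P = 940.7 kPa (V unchanged).
Step 2 (adiabatic): W = (P₁V₁ − P₂V₂)/(γ−1) = (34055 − 48572)/0.4 = -36293 J.
W_total = 0 − 36293 = -36293 J.

W_total ≈ -36300 J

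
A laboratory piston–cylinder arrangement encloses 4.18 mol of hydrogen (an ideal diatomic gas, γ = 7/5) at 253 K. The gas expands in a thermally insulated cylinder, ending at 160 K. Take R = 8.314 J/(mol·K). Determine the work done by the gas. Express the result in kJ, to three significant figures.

W ≈ 8.08 kJ

Adiabatic ⇒ Q = 0, so W_by = −ΔU = nCᵥ(T₁ − T₂).
Cᵥ = 5R/2 = 20.79 J/(mol·K).
W = (4.18)(20.79)(253 − 160) = 8080 J.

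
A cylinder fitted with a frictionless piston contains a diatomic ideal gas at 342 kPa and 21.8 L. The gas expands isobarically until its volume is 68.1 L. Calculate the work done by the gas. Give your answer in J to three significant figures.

W ≈ 15800 J

Isobaric: W = P ΔV.
W = (342 kPa)(68.1 − 21.8 L) = (342)(46.3) = 15835 J.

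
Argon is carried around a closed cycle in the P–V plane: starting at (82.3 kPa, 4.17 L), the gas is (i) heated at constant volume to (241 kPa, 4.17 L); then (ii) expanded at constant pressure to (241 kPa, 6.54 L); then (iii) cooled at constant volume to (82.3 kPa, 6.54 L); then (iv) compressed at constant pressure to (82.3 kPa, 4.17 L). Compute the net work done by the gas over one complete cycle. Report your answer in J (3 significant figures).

Constant-volume legs do no work.
W(ii) = (241)(6.54 − 4.17) = 571.2 J; W(iv) = (82.3)(4.17 − 6.54) = -195.1 J.
W_net = 571.2 − 195.1 = 376.1 J (the clockwise enclosed area).

W_net ≈ 376 J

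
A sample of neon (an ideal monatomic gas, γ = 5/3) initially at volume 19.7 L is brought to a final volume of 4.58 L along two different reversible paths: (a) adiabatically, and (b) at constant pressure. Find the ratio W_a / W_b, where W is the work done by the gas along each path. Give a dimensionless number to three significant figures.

Path (a) adiabatic: W = P₁V₁(1 − (V₁/V₂)^(γ−1))/(γ−1) → W_a/(P₁V₁) = -2.467.
Path (b) isobaric: W = P₁(V₂ − V₁) → W_b/(P₁V₁) = -0.7675.
W_a / W_b = -2.467 / -0.7675 = 3.215.

W_a / W_b ≈ 3.21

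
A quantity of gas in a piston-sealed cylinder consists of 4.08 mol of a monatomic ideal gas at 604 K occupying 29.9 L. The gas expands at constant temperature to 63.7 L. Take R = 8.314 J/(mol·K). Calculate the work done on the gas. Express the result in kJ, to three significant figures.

Isothermal: W = nRT ln(V₂/V₁).
W = (4.08)(8.314)(604) × ln(63.7/29.9)
  = 20488 × 0.7563
W_by_gas = 15496 J; work on gas = −W_by = -15496 J.

W ≈ -15.5 kJ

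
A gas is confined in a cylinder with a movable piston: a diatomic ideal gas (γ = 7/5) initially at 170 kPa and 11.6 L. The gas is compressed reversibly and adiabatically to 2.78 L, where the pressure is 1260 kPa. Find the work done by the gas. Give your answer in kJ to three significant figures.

Adiabatic: W = (P₁V₁ − P₂V₂)/(γ − 1) with γ = 7/5.
P₁V₁ = 1972 J, P₂V₂ = 3503 J.
W = (1972 − 3503) / 0.4 = -3827 J.

W ≈ -3.83 kJ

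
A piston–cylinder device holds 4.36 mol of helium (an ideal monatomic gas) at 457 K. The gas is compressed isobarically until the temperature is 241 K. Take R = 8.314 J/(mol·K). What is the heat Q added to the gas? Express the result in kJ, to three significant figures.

Isobaric: W = nRΔT = (4.36)(8.314)(-216) = -7830 J.
ΔU = nCᵥΔT with Cᵥ = 3R/2: ΔU = (4.36)(12.47)(-216) = -11745 J.
Q = ΔU + W = -11745 − 7830 = -19574 J.

Q ≈ -19.6 kJ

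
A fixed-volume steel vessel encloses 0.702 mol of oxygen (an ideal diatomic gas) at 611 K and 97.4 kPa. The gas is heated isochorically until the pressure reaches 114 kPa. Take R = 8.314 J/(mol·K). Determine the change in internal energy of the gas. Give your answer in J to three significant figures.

Constant volume ⇒ W = 0, so Q = ΔU = nCᵥΔT with Cᵥ = 5R/2 = 20.79 J/(mol·K).
At constant V, T₂/T₁ = P₂/P₁ ⇒ ΔT = T₁(P₂/P₁ − 1) = 611·(114/97.4 − 1) = 104.1 K.
ΔU = (0.702)(20.79)(104.1) = 1519 J.

ΔU ≈ 1520 J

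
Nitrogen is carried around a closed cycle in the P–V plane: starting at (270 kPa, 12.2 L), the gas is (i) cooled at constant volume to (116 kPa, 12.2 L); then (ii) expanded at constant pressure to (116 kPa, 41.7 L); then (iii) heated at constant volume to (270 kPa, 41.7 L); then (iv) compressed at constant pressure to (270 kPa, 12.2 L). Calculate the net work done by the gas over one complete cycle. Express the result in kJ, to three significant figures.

Constant-volume legs do no work.
W(ii) = (116)(41.7 − 12.2) = 3422 J; W(iv) = (270)(12.2 − 41.7) = -7965 J.
W_net = 3422 − 7965 = -4543 J (the counter-clockwise enclosed area).

W_net ≈ -4.54 kJ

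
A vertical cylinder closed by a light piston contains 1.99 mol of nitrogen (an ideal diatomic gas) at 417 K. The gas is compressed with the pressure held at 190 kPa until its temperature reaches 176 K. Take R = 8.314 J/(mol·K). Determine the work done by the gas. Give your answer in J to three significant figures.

Isobaric: W = P ΔV = nR ΔT.
W = (1.99)(8.314)(176 − 417) = -3987 J.

W ≈ -3990 J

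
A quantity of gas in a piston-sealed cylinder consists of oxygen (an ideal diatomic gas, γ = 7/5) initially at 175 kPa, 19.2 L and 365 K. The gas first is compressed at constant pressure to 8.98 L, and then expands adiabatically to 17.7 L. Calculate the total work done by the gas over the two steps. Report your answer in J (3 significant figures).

Step 1 (isobaric): W = PΔV = (175 kPa)(8.98 − 19.2 L) = -1788 J.
After step 1: P = 175 kPa, V = 8.98 L, T = 170.7 K.
Step 2 (adiabatic): W = (P₁V₁ − P₂V₂)/(γ−1) = (1572 − 1198)/0.4 = 933.9 J.
W_total = -1788 + 933.9 = -854.6 J.

W_total ≈ -855 J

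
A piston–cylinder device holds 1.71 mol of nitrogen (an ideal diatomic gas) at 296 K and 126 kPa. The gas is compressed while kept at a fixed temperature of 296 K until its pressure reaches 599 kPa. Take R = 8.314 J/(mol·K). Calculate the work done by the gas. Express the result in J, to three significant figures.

Isothermal process: W = nRT ln(V₂/V₁) = nRT ln(P₁/P₂).
W = (1.71)(8.314)(296) × ln(126/599)
  = 4208 × ln(0.2104) = 4208 × -1.559
W_by_gas = -6561 J.

W ≈ -6560 J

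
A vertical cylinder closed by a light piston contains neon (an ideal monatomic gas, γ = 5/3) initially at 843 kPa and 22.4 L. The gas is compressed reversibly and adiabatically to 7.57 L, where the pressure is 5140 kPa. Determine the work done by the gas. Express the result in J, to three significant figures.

Adiabatic: W = (P₁V₁ − P₂V₂)/(γ − 1) with γ = 5/3.
P₁V₁ = 18883 J, P₂V₂ = 38910 J.
W = (18883 − 38910) / 0.6667 = -30040 J.

W ≈ -30000 J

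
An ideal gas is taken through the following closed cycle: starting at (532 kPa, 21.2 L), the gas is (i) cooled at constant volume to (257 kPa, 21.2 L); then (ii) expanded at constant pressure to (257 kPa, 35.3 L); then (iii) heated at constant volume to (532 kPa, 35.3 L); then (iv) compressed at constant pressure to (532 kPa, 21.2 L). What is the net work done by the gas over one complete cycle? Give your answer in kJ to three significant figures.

Constant-volume legs do no work.
W(ii) = (257)(35.3 − 21.2) = 3624 J; W(iv) = (532)(21.2 − 35.3) = -7501 J.
W_net = 3624 − 7501 = -3877 J (the counter-clockwise enclosed area).

W_net ≈ -3.88 kJ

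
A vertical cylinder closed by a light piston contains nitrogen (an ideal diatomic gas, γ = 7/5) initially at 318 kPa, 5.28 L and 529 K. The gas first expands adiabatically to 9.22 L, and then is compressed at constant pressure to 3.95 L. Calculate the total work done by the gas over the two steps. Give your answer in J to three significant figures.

W_total ≈ 71.1 J

Step 1 (adiabatic): W = (P₁V₁ − P₂V₂)/(γ−1) = (1679 − 1343)/0.4 = 839 J.
After step 1: P = 145.7 kPa, V = 9.22 L, T = 423.3 K.
Step 2 (isobaric): W = PΔV = (145.7 kPa)(3.95 − 9.22 L) = -767.9 J.
W_total = 839 − 767.9 = 71.07 J.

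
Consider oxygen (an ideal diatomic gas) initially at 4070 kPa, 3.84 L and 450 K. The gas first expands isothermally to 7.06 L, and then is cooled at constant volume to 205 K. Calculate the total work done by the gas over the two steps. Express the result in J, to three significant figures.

W_total ≈ 9520 J

Step 1 (isothermal): W = P₁V₁ ln(V₂/V₁) = (15629) ln(7.06/3.84) = 9518 J.
Step 2 (isochoric): W = 0 (constant volume).
W_total = 9518 + 0 = 9518 J.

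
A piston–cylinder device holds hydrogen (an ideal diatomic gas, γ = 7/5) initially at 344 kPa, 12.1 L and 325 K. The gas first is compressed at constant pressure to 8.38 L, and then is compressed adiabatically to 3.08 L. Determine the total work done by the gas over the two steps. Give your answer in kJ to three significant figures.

Step 1 (isobaric): W = PΔV = (344 kPa)(8.38 − 12.1 L) = -1280 J.
After step 1: P = 344 kPa, V = 8.38 L, T = 225.1 K.
Step 2 (adiabatic): W = (P₁V₁ − P₂V₂)/(γ−1) = (2883 − 4302)/0.4 = -3548 J.
W_total = -1280 − 3548 = -4828 J.

W_total ≈ -4.83 kJ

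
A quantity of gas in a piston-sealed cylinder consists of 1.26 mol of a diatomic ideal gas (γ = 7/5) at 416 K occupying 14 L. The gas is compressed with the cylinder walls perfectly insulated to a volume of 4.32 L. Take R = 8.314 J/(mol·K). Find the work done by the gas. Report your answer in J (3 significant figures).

W ≈ -6540 J

Adiabatic: TV^(γ−1) = const with γ = 7/5.
T₂ = T₁ (V₁/V₂)^(γ−1) = 416 × (14/4.32)^0.4 = 416 × 1.601 = 665.8 K.
W_by = nCᵥ(T₁ − T₂) = (1.26)(20.79)(416 − 665.8) = -6542 J.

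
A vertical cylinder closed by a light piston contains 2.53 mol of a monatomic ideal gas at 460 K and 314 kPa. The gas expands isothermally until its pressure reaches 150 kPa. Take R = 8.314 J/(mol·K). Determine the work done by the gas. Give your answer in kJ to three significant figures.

Isothermal process: W = nRT ln(V₂/V₁) = nRT ln(P₁/P₂).
W = (2.53)(8.314)(460) × ln(314/150)
  = 9676 × ln(2.093) = 9676 × 0.7388
W_by_gas = 7148 J.

W ≈ 7.15 kJ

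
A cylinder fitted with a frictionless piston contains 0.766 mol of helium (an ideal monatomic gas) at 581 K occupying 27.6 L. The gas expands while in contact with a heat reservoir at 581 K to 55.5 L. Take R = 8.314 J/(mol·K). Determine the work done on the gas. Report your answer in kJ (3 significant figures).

W ≈ -2.58 kJ

Isothermal: W = nRT ln(V₂/V₁).
W = (0.766)(8.314)(581) × ln(55.5/27.6)
  = 3700 × 0.6986
W_by_gas = 2585 J; work on gas = −W_by = -2585 J.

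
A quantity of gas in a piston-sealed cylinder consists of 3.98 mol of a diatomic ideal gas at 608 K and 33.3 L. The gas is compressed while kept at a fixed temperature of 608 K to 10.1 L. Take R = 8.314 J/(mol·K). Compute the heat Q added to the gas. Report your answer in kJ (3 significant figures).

Q ≈ -24.0 kJ

Isothermal ⇒ ΔU = 0, so Q = W = nRT ln(V₂/V₁).
Q = (3.98)(8.314)(608) ln(10.1/33.3) = 20119 × -1.193 = -24002 J.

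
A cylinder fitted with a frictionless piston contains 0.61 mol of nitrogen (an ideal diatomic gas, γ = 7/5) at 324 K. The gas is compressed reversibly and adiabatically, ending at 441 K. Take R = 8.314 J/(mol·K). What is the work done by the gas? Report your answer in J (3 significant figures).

W ≈ -1480 J

Adiabatic ⇒ Q = 0, so W_by = −ΔU = nCᵥ(T₁ − T₂).
Cᵥ = 5R/2 = 20.79 J/(mol·K).
W = (0.61)(20.79)(324 − 441) = -1483 J.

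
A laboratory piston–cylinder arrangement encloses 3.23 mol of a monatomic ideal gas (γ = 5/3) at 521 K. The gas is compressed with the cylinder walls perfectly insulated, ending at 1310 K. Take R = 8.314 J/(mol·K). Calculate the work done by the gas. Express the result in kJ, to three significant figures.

W ≈ -31.8 kJ

Adiabatic ⇒ Q = 0, so W_by = −ΔU = nCᵥ(T₁ − T₂).
Cᵥ = 3R/2 = 12.47 J/(mol·K).
W = (3.23)(12.47)(521 − 1310) = -31782 J.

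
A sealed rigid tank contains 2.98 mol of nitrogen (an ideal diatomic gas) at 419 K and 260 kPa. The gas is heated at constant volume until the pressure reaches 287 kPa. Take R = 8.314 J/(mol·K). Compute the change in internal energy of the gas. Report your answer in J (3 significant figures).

ΔU ≈ 2700 J

Constant volume ⇒ W = 0, so Q = ΔU = nCᵥΔT with Cᵥ = 5R/2 = 20.79 J/(mol·K).
At constant V, T₂/T₁ = P₂/P₁ ⇒ ΔT = T₁(P₂/P₁ − 1) = 419·(287/260 − 1) = 43.51 K.
ΔU = (2.98)(20.79)(43.51) = 2695 J.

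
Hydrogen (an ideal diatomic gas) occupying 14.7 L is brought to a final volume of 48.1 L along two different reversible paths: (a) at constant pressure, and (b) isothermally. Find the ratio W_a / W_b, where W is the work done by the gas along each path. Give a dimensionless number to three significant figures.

Path (a) isobaric: W = P₁(V₂ − V₁) → W_a/(P₁V₁) = 2.272.
Path (b) isothermal: W = P₁V₁ ln(V₂/V₁) → W_b/(P₁V₁) = 1.185.
W_a / W_b = 2.272 / 1.185 = 1.917.

W_a / W_b ≈ 1.92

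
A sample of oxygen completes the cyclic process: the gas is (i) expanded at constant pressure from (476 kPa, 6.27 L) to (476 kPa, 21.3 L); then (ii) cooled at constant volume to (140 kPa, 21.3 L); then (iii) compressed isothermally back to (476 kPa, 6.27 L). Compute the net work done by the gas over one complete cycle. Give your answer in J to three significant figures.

Leg (i): W = PΔV = (476)(21.3 − 6.27) = 7154 J.
Leg (ii): W = 0.
Leg (iii): W = PᵢVᵢ ln(V_f/Vᵢ) = (2982) ln(6.27/21.3) = -3647 J.
W_net = 7154 − 3647 = 3508 J.

W_net ≈ 3510 J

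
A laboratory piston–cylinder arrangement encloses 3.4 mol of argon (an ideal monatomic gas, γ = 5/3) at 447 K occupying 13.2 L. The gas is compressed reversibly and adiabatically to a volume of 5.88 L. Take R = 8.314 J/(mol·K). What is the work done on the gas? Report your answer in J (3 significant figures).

Adiabatic: TV^(γ−1) = const with γ = 5/3.
T₂ = T₁ (V₁/V₂)^(γ−1) = 447 × (13.2/5.88)^0.667 = 447 × 1.714 = 766.4 K.
W_by = nCᵥ(T₁ − T₂) = (3.4)(12.47)(447 − 766.4) = -13542 J.
Work on gas = −W_by = 13542 J.

W ≈ 13500 J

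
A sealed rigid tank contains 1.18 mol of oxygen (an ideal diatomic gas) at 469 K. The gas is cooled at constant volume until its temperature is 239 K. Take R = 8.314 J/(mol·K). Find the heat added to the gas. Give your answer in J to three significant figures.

Q ≈ -5640 J

Constant volume ⇒ W = 0, so Q = ΔU = nCᵥΔT with Cᵥ = 5R/2 = 20.79 J/(mol·K).
ΔU = (1.18)(20.79)(239 − 469) = -5641 J.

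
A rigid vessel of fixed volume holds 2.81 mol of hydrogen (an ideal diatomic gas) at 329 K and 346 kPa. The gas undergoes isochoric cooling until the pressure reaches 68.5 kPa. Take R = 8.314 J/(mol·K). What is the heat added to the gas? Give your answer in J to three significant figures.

Constant volume ⇒ W = 0, so Q = ΔU = nCᵥΔT with Cᵥ = 5R/2 = 20.79 J/(mol·K).
At constant V, T₂/T₁ = P₂/P₁ ⇒ ΔT = T₁(P₂/P₁ − 1) = 329·(68.5/346 − 1) = -263.9 K.
ΔU = (2.81)(20.79)(-263.9) = -15411 J.

Q ≈ -15400 J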